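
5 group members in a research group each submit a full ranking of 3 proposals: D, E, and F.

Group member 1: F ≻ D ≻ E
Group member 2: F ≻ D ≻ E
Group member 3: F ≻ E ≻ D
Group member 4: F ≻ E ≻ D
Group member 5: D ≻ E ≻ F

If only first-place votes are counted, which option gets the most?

F

First-place vote totals:
  D: 1
  E: 0
  F: 4
F has the most first-place votes.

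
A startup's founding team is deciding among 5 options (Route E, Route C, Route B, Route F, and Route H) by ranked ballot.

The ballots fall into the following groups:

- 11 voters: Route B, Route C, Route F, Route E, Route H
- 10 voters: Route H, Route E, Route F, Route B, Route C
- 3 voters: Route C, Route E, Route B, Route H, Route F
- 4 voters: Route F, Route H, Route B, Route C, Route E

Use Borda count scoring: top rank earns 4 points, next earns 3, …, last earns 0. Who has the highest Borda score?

Route B

Borda scores:
  Route E: 11·1 + 10·3 + 3·3 + 4·0 = 50
  Route C: 11·3 + 10·0 + 3·4 + 4·1 = 49
  Route B: 11·4 + 10·1 + 3·2 + 4·2 = 68
  Route F: 11·2 + 10·2 + 3·0 + 4·4 = 58
  Route H: 11·0 + 10·4 + 3·1 + 4·3 = 55
Route B has the highest total.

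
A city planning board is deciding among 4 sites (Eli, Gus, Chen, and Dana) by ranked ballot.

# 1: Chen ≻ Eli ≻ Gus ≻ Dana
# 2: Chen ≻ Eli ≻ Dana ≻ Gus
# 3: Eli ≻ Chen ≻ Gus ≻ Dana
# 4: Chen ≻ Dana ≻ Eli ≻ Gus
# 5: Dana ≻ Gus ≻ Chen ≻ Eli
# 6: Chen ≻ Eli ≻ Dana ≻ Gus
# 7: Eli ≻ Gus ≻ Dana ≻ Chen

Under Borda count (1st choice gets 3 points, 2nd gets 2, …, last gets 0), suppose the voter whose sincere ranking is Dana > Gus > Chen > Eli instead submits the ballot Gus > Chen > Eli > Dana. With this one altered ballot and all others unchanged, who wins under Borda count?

Chen

Borda totals with the altered ballot: Eli 14, Gus 7, Chen 16, Dana 5.
The winner is unchanged: still Chen.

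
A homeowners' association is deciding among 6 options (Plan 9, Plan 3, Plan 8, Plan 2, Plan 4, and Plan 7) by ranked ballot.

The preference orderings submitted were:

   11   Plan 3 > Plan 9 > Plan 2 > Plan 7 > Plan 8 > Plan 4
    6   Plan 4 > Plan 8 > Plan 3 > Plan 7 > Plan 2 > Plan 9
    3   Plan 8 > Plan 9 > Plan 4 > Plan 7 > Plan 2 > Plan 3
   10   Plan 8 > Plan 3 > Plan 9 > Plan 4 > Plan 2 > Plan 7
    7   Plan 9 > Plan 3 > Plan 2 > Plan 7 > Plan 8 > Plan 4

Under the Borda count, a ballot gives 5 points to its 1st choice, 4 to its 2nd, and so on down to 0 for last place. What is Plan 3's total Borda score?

141

Borda scores:
  Plan 9: 11·4 + 6·0 + 3·4 + 10·3 + 7·5 = 121
  Plan 3: 11·5 + 6·3 + 3·0 + 10·4 + 7·4 = 141
  Plan 8: 11·1 + 6·4 + 3·5 + 10·5 + 7·1 = 107
  Plan 2: 11·3 + 6·1 + 3·1 + 10·1 + 7·3 = 73
  Plan 4: 11·0 + 6·5 + 3·3 + 10·2 + 7·0 = 59
  Plan 7: 11·2 + 6·2 + 3·2 + 10·0 + 7·2 = 54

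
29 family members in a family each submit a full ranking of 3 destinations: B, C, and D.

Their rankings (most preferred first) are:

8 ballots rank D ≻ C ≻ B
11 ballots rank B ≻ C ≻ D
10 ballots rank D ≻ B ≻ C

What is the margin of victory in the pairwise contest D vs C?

7

Ballots ranking D above C: 8+10 = 18.
Ballots ranking C above D: 11.
D wins 18–11, a margin of 7.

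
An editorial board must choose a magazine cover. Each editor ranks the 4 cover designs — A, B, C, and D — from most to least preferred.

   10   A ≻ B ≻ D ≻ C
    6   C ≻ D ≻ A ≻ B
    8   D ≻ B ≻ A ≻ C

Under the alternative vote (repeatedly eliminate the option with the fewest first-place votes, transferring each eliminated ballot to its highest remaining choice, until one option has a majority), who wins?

D

Round 1: A 10, D 8, C 6, B 0. B has the fewest and is eliminated.
Round 2: A 10, D 8, C 6. C has the fewest and is eliminated.
Round 3: D 14, A 10. D has a majority.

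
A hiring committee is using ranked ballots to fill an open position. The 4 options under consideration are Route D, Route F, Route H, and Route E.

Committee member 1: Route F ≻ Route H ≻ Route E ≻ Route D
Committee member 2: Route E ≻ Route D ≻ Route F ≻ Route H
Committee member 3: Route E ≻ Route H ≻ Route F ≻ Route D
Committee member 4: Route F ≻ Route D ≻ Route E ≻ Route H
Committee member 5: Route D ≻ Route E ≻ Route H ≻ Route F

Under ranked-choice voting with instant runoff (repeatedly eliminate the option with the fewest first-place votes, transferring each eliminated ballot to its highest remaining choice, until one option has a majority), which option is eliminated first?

Round 1: Route F 2, Route E 2, Route D 1, Route H 0. Route H has the fewest and is eliminated.
Round 2: Route F 2, Route E 2, Route D 1. Route D has the fewest and is eliminated.
Round 3: Route E 3, Route F 2. Route E has a majority.

Route H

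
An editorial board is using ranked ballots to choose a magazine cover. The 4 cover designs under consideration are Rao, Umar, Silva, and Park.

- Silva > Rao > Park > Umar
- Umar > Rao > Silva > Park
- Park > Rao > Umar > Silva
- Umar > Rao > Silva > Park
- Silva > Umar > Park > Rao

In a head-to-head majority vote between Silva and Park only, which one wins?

Silva

Ballots ranking Silva above Park: 4.
Ballots ranking Park above Silva: 1.
Silva wins the head-to-head, 4–1.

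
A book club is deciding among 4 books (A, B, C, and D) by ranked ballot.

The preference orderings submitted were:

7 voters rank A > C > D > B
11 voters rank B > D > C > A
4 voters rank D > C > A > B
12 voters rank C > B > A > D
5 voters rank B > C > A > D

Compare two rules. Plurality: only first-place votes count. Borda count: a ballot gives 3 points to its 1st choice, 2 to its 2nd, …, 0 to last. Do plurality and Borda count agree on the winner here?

No

Plurality first-place counts: A 7, B 16, C 12, D 4 → B.
Borda totals: A 42, B 72, C 79, D 41 → C.
The two rules disagree: plurality picks B, Borda picks C.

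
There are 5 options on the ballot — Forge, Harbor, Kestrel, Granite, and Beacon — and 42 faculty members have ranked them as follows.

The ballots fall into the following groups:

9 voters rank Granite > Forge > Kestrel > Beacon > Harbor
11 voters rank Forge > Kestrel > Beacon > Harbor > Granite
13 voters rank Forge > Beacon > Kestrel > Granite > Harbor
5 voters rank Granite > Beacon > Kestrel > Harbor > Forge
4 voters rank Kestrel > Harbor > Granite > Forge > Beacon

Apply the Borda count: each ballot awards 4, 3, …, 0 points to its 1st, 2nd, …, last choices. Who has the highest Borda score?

Borda scores:
  Forge: 9·3 + 11·4 + 13·4 + 5·0 + 4·1 = 127
  Harbor: 9·0 + 11·1 + 13·0 + 5·1 + 4·3 = 28
  Kestrel: 9·2 + 11·3 + 13·2 + 5·2 + 4·4 = 103
  Granite: 9·4 + 11·0 + 13·1 + 5·4 + 4·2 = 77
  Beacon: 9·1 + 11·2 + 13·3 + 5·3 + 4·0 = 85
Forge has the highest total.

Forge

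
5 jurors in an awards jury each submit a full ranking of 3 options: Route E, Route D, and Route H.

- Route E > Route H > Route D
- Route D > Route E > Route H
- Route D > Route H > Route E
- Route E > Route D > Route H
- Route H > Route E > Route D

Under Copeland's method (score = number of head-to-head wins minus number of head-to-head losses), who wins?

Pairwise results:
  Route E vs Route D: Route E wins 3–2.
  Route E vs Route H: Route E wins 3–2.
  Route D vs Route H: Route D wins 3–2.
Copeland scores (wins − losses):
  Route E: 2 − 0 = 2
  Route D: 1 − 1 = 0
  Route H: 0 − 2 = -2
Route E has the best Copeland score.

Route E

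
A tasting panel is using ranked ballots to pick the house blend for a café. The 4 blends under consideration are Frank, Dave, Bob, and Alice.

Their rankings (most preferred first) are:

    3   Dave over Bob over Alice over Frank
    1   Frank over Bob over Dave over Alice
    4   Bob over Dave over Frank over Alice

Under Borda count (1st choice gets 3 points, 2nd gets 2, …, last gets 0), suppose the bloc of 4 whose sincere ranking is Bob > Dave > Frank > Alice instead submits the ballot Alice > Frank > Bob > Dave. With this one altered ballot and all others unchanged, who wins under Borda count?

Alice

Borda totals with the altered ballot: Frank 11, Dave 10, Bob 12, Alice 15.
The switch changes the winner from Bob to Alice.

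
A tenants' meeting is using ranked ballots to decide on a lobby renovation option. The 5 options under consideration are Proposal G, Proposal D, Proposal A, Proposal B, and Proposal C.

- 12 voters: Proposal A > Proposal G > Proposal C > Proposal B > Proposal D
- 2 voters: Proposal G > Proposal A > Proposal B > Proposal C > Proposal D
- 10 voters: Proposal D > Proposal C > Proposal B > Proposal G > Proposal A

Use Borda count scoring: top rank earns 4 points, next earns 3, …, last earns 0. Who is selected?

Borda scores:
  Proposal G: 12·3 + 2·4 + 10·1 = 54
  Proposal D: 12·0 + 2·0 + 10·4 = 40
  Proposal A: 12·4 + 2·3 + 10·0 = 54
  Proposal B: 12·1 + 2·2 + 10·2 = 36
  Proposal C: 12·2 + 2·1 + 10·3 = 56
Proposal C has the highest total.

Proposal C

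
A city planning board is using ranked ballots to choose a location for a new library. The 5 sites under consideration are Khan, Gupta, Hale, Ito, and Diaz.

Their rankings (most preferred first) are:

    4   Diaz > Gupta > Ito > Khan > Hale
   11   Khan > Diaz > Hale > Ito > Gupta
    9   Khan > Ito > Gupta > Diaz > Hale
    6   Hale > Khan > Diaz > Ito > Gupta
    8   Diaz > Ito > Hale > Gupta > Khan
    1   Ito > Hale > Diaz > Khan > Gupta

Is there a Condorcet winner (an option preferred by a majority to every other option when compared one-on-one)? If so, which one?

Head-to-head results (39 voters total):
Khan vs Gupta: Khan wins 27–12.
Khan vs Hale: Khan wins 24–15.
Khan vs Ito: Khan wins 26–13.
Khan vs Diaz: Khan wins 26–13.
Gupta vs Hale: Hale wins 26–13.
Gupta vs Ito: Ito wins 35–4.
Gupta vs Diaz: Diaz wins 30–9.
Hale vs Ito: Ito wins 22–17.
Hale vs Diaz: Diaz wins 32–7.
Ito vs Diaz: Diaz wins 29–10.
Khan beats each rival — Gupta (27–12), Hale (24–15), Ito (26–13), Diaz (26–13) — so Khan is the Condorcet winner.

Khan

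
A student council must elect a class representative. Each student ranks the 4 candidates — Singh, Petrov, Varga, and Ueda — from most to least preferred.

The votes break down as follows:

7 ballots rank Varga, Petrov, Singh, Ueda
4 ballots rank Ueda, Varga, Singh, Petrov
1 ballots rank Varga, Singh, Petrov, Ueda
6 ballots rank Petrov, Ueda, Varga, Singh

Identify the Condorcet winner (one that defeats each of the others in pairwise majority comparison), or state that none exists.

Head-to-head results (18 voters total):
Singh vs Petrov: Petrov wins 13–5.
Singh vs Varga: Varga wins 18–0.
Singh vs Ueda: Ueda wins 10–8.
Petrov vs Varga: Varga wins 12–6.
Petrov vs Ueda: Petrov wins 14–4.
Varga vs Ueda: Ueda wins 10–8.
No candidate beats all others: Petrov beats Ueda beats Varga beats Petrov, a majority cycle.

None — there is no Condorcet winner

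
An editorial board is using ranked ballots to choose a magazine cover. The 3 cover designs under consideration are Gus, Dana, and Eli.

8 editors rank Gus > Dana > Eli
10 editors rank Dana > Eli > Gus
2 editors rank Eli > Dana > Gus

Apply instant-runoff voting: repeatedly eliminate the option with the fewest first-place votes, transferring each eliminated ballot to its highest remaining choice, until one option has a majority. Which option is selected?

Round 1: Dana 10, Gus 8, Eli 2. Eli has the fewest and is eliminated.
Round 2: Dana 12, Gus 8. Dana has a majority.

Dana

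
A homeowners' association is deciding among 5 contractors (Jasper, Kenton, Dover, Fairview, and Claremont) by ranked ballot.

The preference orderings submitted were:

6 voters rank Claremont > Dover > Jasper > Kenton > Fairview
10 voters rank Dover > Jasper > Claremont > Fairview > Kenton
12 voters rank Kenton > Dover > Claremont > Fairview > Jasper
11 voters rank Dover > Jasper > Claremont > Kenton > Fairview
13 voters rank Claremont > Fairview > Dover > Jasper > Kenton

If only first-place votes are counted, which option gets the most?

Dover

First-place vote totals:
  Jasper: 0
  Kenton: 12
  Dover: 21
  Fairview: 0
  Claremont: 19
Dover has the most first-place votes.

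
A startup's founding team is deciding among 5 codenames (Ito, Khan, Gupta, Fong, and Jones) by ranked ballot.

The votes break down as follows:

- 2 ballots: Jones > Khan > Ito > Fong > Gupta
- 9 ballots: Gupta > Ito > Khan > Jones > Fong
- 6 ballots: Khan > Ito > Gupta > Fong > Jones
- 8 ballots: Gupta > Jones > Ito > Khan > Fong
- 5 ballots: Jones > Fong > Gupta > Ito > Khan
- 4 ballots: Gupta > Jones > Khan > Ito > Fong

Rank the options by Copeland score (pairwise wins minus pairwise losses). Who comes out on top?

Pairwise results:
  Ito vs Khan: Ito wins 22–12.
  Ito vs Gupta: Gupta wins 26–8.
  Ito vs Fong: Ito wins 29–5.
  Ito vs Jones: Jones wins 19–15.
  Khan vs Gupta: Gupta wins 26–8.
  Khan vs Fong: Khan wins 29–5.
  Khan vs Jones: Jones wins 19–15.
  Gupta vs Fong: Gupta wins 27–7.
  Gupta vs Jones: Gupta wins 27–7.
  Fong vs Jones: Jones wins 28–6.
Copeland scores (wins − losses):
  Ito: 2 − 2 = 0
  Khan: 1 − 3 = -2
  Gupta: 4 − 0 = 4
  Fong: 0 − 4 = -4
  Jones: 3 − 1 = 2
Gupta has the best Copeland score.

Gupta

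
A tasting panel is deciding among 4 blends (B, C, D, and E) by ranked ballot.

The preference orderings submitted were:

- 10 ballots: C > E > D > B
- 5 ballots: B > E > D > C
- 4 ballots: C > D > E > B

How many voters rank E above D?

Ballots ranking E above D: 10+5 = 15.
Ballots ranking D above E: 4.
So 15 of 19 voters prefer E to D.

15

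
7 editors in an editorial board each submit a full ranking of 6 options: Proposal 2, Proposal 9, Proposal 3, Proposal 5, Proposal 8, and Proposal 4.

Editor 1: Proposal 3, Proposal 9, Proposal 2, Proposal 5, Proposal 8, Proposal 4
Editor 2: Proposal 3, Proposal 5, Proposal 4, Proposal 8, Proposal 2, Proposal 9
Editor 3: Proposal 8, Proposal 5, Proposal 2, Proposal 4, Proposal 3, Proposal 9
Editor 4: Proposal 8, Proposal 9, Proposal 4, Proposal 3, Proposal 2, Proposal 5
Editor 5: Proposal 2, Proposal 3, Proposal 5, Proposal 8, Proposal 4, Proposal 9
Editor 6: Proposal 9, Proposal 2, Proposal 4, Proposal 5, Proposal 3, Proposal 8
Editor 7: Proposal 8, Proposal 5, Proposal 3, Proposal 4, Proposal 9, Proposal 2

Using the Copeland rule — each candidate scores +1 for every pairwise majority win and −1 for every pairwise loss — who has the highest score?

Proposal 3

Pairwise results:
  Proposal 2 vs Proposal 9: Proposal 9 wins 4–3.
  Proposal 2 vs Proposal 3: Proposal 3 wins 4–3.
  Proposal 2 vs Proposal 5: Proposal 2 wins 4–3.
  Proposal 2 vs Proposal 8: Proposal 8 wins 4–3.
  Proposal 2 vs Proposal 4: Proposal 2 wins 4–3.
  Proposal 9 vs Proposal 3: Proposal 3 wins 5–2.
  Proposal 9 vs Proposal 5: Proposal 5 wins 4–3.
  Proposal 9 vs Proposal 8: Proposal 8 wins 5–2.
  Proposal 9 vs Proposal 4: Proposal 4 wins 4–3.
  Proposal 3 vs Proposal 5: Proposal 3 wins 4–3.
  Proposal 3 vs Proposal 8: Proposal 3 wins 4–3.
  Proposal 3 vs Proposal 4: Proposal 3 wins 4–3.
  Proposal 5 vs Proposal 8: Proposal 5 wins 4–3.
  Proposal 5 vs Proposal 4: Proposal 5 wins 5–2.
  Proposal 8 vs Proposal 4: Proposal 8 wins 5–2.
Copeland scores (wins − losses):
  Proposal 2: 2 − 3 = -1
  Proposal 9: 1 − 4 = -3
  Proposal 3: 5 − 0 = 5
  Proposal 5: 3 − 2 = 1
  Proposal 8: 3 − 2 = 1
  Proposal 4: 1 − 4 = -3
Proposal 3 has the best Copeland score.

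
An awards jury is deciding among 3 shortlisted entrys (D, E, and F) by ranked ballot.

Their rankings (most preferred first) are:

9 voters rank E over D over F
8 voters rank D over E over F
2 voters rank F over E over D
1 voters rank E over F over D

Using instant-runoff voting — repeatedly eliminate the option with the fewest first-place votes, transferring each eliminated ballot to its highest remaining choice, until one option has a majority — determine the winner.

Round 1: E 10, D 8, F 2. F has the fewest and is eliminated.
Round 2: E 12, D 8. E has a majority.

E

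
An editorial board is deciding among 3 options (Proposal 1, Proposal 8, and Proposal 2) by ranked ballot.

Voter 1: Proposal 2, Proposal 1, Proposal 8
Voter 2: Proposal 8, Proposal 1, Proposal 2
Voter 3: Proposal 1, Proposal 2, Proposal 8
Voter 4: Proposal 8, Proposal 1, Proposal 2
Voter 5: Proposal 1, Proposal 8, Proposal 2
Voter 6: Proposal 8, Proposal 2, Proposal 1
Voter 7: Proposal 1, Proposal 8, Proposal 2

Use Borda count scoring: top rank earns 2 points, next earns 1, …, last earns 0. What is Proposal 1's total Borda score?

9

Borda scores:
  Proposal 1: 1 + 1 + 2 + 1 + 2 + 0 + 2 = 9
  Proposal 8: 0 + 2 + 0 + 2 + 1 + 2 + 1 = 8
  Proposal 2: 2 + 0 + 1 + 0 + 0 + 1 + 0 = 4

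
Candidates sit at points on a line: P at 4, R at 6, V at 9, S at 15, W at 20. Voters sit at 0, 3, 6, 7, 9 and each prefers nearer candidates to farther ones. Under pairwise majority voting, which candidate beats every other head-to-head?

R

With single-peaked preferences on a line, the Condorcet winner is the candidate closest to the median voter.
The median voter (position 6) is closest to R at 6.
Check: R vs P — voters closer to R: 3 of 5.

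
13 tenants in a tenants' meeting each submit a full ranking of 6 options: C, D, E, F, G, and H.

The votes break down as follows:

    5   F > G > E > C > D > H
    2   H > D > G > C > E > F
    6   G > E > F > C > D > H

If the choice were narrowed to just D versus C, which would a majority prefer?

Ballots ranking D above C: 2.
Ballots ranking C above D: 5+6 = 11.
C wins the head-to-head, 11–2.

C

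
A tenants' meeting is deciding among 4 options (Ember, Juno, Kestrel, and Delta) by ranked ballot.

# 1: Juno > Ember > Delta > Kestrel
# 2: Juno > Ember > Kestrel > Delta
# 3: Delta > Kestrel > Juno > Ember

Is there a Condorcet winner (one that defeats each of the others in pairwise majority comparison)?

Yes

Head-to-head results (3 voters total):
Ember vs Juno: Juno wins 3–0.
Ember vs Kestrel: Ember wins 2–1.
Ember vs Delta: Ember wins 2–1.
Juno vs Kestrel: Juno wins 2–1.
Juno vs Delta: Juno wins 2–1.
Kestrel vs Delta: Delta wins 2–1.
Juno beats each rival — Ember (3–0), Kestrel (2–1), Delta (2–1) — so Juno is the Condorcet winner.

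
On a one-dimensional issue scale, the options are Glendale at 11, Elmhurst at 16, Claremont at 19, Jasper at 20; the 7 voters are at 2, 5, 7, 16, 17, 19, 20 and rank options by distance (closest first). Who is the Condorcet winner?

Elmhurst

With single-peaked preferences on a line, the Condorcet winner is the candidate closest to the median voter.
The median voter (position 16) is closest to Elmhurst at 16.
Check: Elmhurst vs Jasper — voters closer to Elmhurst: 5 of 7.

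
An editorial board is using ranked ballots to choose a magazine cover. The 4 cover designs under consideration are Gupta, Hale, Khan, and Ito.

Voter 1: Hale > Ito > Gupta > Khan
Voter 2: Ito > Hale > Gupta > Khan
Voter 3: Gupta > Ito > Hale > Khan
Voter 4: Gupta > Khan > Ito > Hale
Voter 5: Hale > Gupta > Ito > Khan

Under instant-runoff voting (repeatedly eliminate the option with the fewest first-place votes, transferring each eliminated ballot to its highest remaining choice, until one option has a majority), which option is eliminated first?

Round 1: Gupta 2, Hale 2, Ito 1, Khan 0. Khan has the fewest and is eliminated.
Round 2: Gupta 2, Hale 2, Ito 1. Ito has the fewest and is eliminated.
Round 3: Hale 3, Gupta 2. Hale has a majority.

Khan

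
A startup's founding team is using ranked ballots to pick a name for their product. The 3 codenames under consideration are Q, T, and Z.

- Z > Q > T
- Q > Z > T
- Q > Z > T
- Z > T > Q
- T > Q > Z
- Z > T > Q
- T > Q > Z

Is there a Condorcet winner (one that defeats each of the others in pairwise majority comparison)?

No

Head-to-head results (7 voters total):
Q vs T: T wins 4–3.
Q vs Z: Q wins 4–3.
T vs Z: Z wins 5–2.
No candidate beats all others: Q beats Z beats T beats Q, a majority cycle.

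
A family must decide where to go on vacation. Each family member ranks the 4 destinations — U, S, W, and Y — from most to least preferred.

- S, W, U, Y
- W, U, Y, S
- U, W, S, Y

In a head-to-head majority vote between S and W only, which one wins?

Ballots ranking S above W: 1.
Ballots ranking W above S: 2.
W wins the head-to-head, 2–1.

W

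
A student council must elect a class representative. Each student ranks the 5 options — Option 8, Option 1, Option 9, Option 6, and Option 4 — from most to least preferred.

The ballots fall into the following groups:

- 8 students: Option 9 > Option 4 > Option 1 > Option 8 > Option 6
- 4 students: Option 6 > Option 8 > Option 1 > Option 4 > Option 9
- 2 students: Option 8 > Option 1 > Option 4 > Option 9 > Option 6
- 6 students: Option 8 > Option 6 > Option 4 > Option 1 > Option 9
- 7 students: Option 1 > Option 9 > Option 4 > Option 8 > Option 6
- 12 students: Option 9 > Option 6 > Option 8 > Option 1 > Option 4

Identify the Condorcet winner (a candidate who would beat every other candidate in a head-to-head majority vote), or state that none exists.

Option 9

Head-to-head results (39 voters total):
Option 8 vs Option 1: Option 8 wins 24–15.
Option 8 vs Option 9: Option 9 wins 27–12.
Option 8 vs Option 6: Option 8 wins 23–16.
Option 8 vs Option 4: Option 8 wins 24–15.
Option 1 vs Option 9: Option 9 wins 20–19.
Option 1 vs Option 6: Option 6 wins 22–17.
Option 1 vs Option 4: Option 1 wins 25–14.
Option 9 vs Option 6: Option 9 wins 29–10.
Option 9 vs Option 4: Option 9 wins 27–12.
Option 6 vs Option 4: Option 6 wins 22–17.
Option 9 beats each rival — Option 8 (27–12), Option 1 (20–19), Option 6 (29–10), Option 4 (27–12) — so Option 9 is the Condorcet winner.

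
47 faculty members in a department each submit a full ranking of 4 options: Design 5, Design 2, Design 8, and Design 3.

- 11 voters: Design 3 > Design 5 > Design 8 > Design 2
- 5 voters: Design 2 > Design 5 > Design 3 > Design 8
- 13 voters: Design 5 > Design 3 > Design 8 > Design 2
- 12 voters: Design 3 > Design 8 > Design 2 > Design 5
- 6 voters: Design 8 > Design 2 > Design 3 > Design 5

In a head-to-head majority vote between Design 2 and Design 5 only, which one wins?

Design 5

Ballots ranking Design 2 above Design 5: 5+12+6 = 23.
Ballots ranking Design 5 above Design 2: 11+13 = 24.
Design 5 wins the head-to-head, 24–23.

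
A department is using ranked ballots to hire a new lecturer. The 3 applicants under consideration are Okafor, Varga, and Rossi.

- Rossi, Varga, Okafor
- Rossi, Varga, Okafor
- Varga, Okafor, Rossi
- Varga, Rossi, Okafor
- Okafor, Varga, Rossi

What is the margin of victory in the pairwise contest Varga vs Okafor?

Ballots ranking Varga above Okafor: 4.
Ballots ranking Okafor above Varga: 1.
Varga wins 4–1, a margin of 3.

3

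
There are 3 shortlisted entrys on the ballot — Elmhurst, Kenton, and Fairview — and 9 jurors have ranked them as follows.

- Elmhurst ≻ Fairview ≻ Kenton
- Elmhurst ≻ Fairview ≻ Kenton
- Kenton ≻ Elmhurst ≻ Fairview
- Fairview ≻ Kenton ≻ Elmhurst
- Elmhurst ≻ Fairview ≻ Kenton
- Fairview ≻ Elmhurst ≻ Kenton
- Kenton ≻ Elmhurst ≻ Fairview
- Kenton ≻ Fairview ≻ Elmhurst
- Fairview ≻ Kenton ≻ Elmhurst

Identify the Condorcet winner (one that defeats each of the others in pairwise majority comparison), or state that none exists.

Head-to-head results (9 voters total):
Elmhurst vs Kenton: Kenton wins 5–4.
Elmhurst vs Fairview: Elmhurst wins 5–4.
Kenton vs Fairview: Fairview wins 6–3.
No candidate beats all others: Elmhurst beats Fairview beats Kenton beats Elmhurst, a majority cycle.

None — there is no Condorcet winner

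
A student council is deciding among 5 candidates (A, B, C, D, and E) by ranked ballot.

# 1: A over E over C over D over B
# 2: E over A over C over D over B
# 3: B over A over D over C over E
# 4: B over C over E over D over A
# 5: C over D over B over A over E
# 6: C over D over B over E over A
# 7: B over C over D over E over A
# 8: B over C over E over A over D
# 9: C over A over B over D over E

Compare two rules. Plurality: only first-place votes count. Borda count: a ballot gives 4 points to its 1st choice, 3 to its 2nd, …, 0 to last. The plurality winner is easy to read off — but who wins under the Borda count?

Plurality first-place counts: A 1, B 4, C 3, D 0, E 1 → B.
Borda totals: A 15, B 22, C 26, D 14, E 13 → C.

C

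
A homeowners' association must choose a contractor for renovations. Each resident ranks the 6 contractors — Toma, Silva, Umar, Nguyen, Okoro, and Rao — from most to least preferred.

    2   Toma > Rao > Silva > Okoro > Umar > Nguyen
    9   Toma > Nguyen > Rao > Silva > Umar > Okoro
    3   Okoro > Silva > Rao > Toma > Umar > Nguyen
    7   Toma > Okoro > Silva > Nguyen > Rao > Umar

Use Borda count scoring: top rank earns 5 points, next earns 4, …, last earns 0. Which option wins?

Borda scores:
  Toma: 2·5 + 9·5 + 3·2 + 7·5 = 96
  Silva: 2·3 + 9·2 + 3·4 + 7·3 = 57
  Umar: 2·1 + 9·1 + 3·1 + 7·0 = 14
  Nguyen: 2·0 + 9·4 + 3·0 + 7·2 = 50
  Okoro: 2·2 + 9·0 + 3·5 + 7·4 = 47
  Rao: 2·4 + 9·3 + 3·3 + 7·1 = 51
Toma has the highest total.

Toma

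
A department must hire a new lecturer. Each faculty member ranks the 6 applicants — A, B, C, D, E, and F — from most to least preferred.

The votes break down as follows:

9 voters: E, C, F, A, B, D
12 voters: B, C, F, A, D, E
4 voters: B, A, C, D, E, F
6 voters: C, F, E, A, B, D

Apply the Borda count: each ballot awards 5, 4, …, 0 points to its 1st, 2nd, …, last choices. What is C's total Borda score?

126

Borda scores:
  A: 9·2 + 12·2 + 4·4 + 6·2 = 70
  B: 9·1 + 12·5 + 4·5 + 6·1 = 95
  C: 9·4 + 12·4 + 4·3 + 6·5 = 126
  D: 9·0 + 12·1 + 4·2 + 6·0 = 20
  E: 9·5 + 12·0 + 4·1 + 6·3 = 67
  F: 9·3 + 12·3 + 4·0 + 6·4 = 87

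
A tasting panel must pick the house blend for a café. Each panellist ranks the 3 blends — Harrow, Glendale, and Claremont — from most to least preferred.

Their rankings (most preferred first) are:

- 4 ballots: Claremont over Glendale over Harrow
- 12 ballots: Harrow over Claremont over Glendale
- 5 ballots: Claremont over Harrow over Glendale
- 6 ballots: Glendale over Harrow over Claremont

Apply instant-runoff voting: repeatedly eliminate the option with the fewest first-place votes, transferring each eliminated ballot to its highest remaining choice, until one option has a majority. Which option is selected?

Round 1: Harrow 12, Claremont 9, Glendale 6. Glendale has the fewest and is eliminated.
Round 2: Harrow 18, Claremont 9. Harrow has a majority.

Harrow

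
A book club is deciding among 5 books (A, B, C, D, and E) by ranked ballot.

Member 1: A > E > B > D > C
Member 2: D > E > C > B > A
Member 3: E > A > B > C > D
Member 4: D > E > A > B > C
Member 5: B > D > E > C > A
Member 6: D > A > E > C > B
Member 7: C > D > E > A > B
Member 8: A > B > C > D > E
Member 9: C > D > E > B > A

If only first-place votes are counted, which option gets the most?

D

First-place vote totals:
  A: 2
  B: 1
  C: 2
  D: 3
  E: 1
D has the most first-place votes.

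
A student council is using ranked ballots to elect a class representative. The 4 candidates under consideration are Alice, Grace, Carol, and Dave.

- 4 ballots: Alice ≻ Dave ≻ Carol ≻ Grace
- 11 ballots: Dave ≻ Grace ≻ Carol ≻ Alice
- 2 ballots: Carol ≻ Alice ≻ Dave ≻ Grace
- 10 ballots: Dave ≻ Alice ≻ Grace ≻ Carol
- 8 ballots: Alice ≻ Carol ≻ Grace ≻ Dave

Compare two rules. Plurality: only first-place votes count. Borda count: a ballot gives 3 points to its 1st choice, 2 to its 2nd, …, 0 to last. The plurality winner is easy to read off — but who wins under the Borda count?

Plurality first-place counts: Alice 12, Grace 0, Carol 2, Dave 21 → Dave.
Borda totals: Alice 60, Grace 40, Carol 37, Dave 73 → Dave.

Dave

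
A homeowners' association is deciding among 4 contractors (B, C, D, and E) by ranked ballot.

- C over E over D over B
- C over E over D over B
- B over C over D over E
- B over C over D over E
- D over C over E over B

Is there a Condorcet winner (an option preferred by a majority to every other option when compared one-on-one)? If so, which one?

C

Head-to-head results (5 voters total):
B vs C: C wins 3–2.
B vs D: D wins 3–2.
B vs E: E wins 3–2.
C vs D: C wins 4–1.
C vs E: C wins 5–0.
D vs E: D wins 3–2.
C beats each rival — B (3–2), D (4–1), E (5–0) — so C is the Condorcet winner.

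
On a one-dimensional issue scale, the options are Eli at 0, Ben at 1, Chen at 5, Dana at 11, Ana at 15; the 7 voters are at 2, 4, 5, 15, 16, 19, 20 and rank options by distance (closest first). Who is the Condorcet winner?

With single-peaked preferences on a line, the Condorcet winner is the candidate closest to the median voter.
The median voter (position 15) is closest to Ana at 15.
Check: Ana vs Eli — voters closer to Ana: 4 of 7.

Ana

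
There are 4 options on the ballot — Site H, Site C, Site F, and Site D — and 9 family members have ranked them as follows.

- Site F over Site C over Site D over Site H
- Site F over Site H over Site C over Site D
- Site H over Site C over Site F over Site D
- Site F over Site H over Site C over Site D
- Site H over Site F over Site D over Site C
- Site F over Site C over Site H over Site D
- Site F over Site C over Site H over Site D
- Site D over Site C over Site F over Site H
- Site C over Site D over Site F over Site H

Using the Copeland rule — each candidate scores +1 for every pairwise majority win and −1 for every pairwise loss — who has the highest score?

Site F

Pairwise results:
  Site H vs Site C: Site C wins 5–4.
  Site H vs Site F: Site F wins 7–2.
  Site H vs Site D: Site H wins 6–3.
  Site C vs Site F: Site F wins 6–3.
  Site C vs Site D: Site C wins 7–2.
  Site F vs Site D: Site F wins 7–2.
Copeland scores (wins − losses):
  Site H: 1 − 2 = -1
  Site C: 2 − 1 = 1
  Site F: 3 − 0 = 3
  Site D: 0 − 3 = -3
Site F has the best Copeland score.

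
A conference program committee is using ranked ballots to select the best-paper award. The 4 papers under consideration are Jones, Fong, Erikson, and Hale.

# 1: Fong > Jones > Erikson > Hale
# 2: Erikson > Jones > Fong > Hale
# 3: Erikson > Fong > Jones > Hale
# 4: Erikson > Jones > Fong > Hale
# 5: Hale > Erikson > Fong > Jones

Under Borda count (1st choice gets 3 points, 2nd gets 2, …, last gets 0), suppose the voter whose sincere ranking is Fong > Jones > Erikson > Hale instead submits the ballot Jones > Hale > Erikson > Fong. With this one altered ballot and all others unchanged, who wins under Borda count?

Borda totals with the altered ballot: Jones 8, Fong 5, Erikson 12, Hale 5.
The winner is unchanged: still Erikson.

Erikson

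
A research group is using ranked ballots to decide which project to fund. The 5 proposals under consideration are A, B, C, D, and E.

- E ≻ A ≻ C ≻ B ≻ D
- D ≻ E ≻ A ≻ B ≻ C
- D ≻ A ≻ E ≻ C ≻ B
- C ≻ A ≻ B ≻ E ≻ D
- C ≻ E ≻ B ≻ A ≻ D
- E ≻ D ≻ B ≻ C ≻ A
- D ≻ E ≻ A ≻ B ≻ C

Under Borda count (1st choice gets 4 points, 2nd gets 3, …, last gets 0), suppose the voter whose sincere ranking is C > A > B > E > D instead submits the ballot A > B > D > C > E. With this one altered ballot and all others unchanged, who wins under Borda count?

Borda totals with the altered ballot: A 15, B 10, C 9, D 17, E 19.
The winner is unchanged: still E.

E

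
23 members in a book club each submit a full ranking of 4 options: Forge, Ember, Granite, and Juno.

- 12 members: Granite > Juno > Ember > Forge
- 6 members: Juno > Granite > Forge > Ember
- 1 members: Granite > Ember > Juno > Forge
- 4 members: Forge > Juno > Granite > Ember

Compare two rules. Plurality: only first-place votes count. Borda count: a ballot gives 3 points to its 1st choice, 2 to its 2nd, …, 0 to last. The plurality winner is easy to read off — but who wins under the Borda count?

Plurality first-place counts: Forge 4, Ember 0, Granite 13, Juno 6 → Granite.
Borda totals: Forge 18, Ember 14, Granite 55, Juno 51 → Granite.

Granite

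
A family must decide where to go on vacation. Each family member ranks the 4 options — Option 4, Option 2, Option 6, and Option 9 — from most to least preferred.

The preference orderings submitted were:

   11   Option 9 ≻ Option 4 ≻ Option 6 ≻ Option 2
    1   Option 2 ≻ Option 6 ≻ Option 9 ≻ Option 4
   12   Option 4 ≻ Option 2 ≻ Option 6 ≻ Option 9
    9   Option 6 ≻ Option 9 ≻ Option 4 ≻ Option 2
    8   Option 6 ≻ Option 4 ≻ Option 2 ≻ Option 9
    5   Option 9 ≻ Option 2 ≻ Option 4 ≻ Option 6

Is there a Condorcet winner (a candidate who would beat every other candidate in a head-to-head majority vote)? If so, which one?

Head-to-head results (46 voters total):
Option 4 vs Option 2: Option 4 wins 40–6.
Option 4 vs Option 6: Option 4 wins 28–18.
Option 4 vs Option 9: Option 9 wins 26–20.
Option 2 vs Option 6: Option 6 wins 28–18.
Option 2 vs Option 9: Option 9 wins 25–21.
Option 6 vs Option 9: Option 6 wins 30–16.
No candidate beats all others: Option 4 beats Option 6 beats Option 9 beats Option 4, a majority cycle.

There is no Condorcet winner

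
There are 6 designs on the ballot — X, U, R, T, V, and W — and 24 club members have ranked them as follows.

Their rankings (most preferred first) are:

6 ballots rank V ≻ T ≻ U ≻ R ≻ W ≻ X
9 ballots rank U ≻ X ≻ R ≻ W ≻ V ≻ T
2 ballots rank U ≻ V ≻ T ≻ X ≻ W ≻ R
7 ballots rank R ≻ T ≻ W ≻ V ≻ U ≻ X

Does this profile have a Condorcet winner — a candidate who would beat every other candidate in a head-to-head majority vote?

Head-to-head results (24 voters total):
X vs U: U wins 24–0.
X vs R: R wins 13–11.
X vs T: T wins 15–9.
X vs V: V wins 15–9.
X vs W: W wins 13–11.
U vs R: U wins 17–7.
U vs T: T wins 13–11.
U vs V: V wins 13–11.
U vs W: U wins 17–7.
R vs T: R wins 16–8.
R vs V: R wins 16–8.
R vs W: R wins 22–2.
T vs V: V wins 17–7.
T vs W: T wins 15–9.
V vs W: W wins 16–8.
No candidate beats all others: U beats R beats T beats U, a majority cycle.

No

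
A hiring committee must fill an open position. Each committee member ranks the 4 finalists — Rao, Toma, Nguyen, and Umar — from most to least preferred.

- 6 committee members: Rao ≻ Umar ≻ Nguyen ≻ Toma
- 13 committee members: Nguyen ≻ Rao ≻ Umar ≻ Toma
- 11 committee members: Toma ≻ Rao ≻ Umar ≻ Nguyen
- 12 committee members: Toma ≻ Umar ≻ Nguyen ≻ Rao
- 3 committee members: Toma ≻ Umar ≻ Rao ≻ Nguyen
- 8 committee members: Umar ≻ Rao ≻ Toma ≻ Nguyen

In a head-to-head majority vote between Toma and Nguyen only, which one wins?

Toma

Ballots ranking Toma above Nguyen: 11+12+3+8 = 34.
Ballots ranking Nguyen above Toma: 6+13 = 19.
Toma wins the head-to-head, 34–19.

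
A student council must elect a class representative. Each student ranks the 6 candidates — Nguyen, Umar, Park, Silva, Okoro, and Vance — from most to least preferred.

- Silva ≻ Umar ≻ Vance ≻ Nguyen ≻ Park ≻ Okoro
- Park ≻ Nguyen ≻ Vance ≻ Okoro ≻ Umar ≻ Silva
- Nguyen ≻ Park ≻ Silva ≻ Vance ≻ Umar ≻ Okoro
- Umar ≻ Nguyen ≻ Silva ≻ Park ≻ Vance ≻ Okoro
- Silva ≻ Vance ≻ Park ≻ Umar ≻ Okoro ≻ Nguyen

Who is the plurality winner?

First-place vote totals:
  Nguyen: 1
  Umar: 1
  Park: 1
  Silva: 2
  Okoro: 0
  Vance: 0
Silva has the most first-place votes.

Silva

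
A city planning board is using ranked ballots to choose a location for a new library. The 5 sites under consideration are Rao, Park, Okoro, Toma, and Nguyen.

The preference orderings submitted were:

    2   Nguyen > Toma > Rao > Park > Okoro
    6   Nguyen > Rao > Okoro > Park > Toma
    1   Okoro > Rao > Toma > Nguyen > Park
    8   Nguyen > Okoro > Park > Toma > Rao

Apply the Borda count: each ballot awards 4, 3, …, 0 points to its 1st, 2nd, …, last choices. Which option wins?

Nguyen

Borda scores:
  Rao: 2·2 + 6·3 + 3 + 8·0 = 25
  Park: 2·1 + 6·1 + 0 + 8·2 = 24
  Okoro: 2·0 + 6·2 + 4 + 8·3 = 40
  Toma: 2·3 + 6·0 + 2 + 8·1 = 16
  Nguyen: 2·4 + 6·4 + 1 + 8·4 = 65
Nguyen has the highest total.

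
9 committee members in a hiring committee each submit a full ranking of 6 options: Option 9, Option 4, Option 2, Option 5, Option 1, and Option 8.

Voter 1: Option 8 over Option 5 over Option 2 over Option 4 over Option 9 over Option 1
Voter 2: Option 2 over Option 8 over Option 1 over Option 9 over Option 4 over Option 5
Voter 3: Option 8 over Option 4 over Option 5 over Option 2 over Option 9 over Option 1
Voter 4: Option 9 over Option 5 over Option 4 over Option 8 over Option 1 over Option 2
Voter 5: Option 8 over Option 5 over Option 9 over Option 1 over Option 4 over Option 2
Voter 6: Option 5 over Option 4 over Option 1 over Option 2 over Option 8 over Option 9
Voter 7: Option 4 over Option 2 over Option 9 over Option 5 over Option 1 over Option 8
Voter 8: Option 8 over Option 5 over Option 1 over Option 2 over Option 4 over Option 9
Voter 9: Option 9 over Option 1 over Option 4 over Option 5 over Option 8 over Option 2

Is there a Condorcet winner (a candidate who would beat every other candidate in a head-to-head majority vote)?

Yes

Head-to-head results (9 voters total):
Option 9 vs Option 4: Option 4 wins 5–4.
Option 9 vs Option 2: Option 2 wins 6–3.
Option 9 vs Option 5: Option 5 wins 5–4.
Option 9 vs Option 1: Option 9 wins 6–3.
Option 9 vs Option 8: Option 8 wins 6–3.
Option 4 vs Option 2: Option 4 wins 6–3.
Option 4 vs Option 5: Option 5 wins 5–4.
Option 4 vs Option 1: Option 4 wins 5–4.
Option 4 vs Option 8: Option 8 wins 5–4.
Option 2 vs Option 5: Option 5 wins 7–2.
Option 2 vs Option 1: Option 1 wins 5–4.
Option 2 vs Option 8: Option 8 wins 6–3.
Option 5 vs Option 1: Option 5 wins 7–2.
Option 5 vs Option 8: Option 8 wins 5–4.
Option 1 vs Option 8: Option 8 wins 6–3.
Option 8 beats each rival — Option 9 (6–3), Option 4 (5–4), Option 2 (6–3), Option 5 (5–4), Option 1 (6–3) — so Option 8 is the Condorcet winner.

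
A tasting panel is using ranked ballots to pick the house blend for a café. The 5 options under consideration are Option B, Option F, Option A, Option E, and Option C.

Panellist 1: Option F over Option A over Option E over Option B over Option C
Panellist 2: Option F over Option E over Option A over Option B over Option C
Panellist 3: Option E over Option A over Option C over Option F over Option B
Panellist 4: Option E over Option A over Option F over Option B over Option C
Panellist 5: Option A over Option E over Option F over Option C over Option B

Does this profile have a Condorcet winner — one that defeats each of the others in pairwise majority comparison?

Head-to-head results (5 voters total):
Option B vs Option F: Option F wins 5–0.
Option B vs Option A: Option A wins 5–0.
Option B vs Option E: Option E wins 5–0.
Option B vs Option C: Option B wins 3–2.
Option F vs Option A: Option A wins 3–2.
Option F vs Option E: Option E wins 3–2.
Option F vs Option C: Option F wins 4–1.
Option A vs Option E: Option E wins 3–2.
Option A vs Option C: Option A wins 5–0.
Option E vs Option C: Option E wins 5–0.
Option E beats each rival — Option B (5–0), Option F (3–2), Option A (3–2), Option C (5–0) — so Option E is the Condorcet winner.

Yes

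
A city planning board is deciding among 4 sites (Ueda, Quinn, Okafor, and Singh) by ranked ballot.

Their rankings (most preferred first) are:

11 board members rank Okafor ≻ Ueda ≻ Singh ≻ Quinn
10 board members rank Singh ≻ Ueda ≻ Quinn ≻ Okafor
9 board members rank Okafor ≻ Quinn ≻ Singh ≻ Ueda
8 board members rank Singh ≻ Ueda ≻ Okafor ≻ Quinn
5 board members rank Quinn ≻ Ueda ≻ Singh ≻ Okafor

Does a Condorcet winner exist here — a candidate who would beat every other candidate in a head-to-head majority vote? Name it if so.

Head-to-head results (43 voters total):
Ueda vs Quinn: Ueda wins 29–14.
Ueda vs Okafor: Ueda wins 23–20.
Ueda vs Singh: Singh wins 27–16.
Quinn vs Okafor: Okafor wins 28–15.
Quinn vs Singh: Singh wins 29–14.
Okafor vs Singh: Singh wins 23–20.
Singh beats each rival — Ueda (27–16), Quinn (29–14), Okafor (23–20) — so Singh is the Condorcet winner.

Singh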